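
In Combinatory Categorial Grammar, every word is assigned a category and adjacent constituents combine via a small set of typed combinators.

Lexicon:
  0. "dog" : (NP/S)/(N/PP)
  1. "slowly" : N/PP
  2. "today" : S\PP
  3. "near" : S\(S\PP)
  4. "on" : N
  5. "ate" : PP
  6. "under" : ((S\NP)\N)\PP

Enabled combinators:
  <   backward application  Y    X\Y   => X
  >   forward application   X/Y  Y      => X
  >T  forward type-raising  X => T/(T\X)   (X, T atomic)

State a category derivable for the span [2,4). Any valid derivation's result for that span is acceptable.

[0,7] S   <
  [0,4] NP   >
    [0,2] NP/S   >
      [0,1] "dog" : (NP/S)/(N/PP)
      [1,2] "slowly" : N/PP
    [2,4] S   <
      [2,3] "today" : S\PP
      [3,4] "near" : S\(S\PP)
  [4,7] S\NP   <
    [4,5] "on" : N
    [5,7] (S\NP)\N   <
      [5,6] "ate" : PP
      [6,7] "under" : ((S\NP)\N)\PP

S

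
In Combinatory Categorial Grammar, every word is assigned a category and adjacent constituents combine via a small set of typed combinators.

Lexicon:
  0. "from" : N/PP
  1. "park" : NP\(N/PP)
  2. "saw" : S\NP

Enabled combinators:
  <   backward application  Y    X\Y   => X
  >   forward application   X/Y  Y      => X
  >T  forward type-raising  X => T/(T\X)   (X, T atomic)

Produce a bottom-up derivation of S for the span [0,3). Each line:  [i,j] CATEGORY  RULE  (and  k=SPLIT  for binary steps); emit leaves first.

[0,3] S   <
  [0,2] NP   <
    [0,1] "from" : N/PP
    [1,2] "park" : NP\(N/PP)
  [2,3] "saw" : S\NP

[0,1] N/PP  lex  "from"
[1,2] NP\(N/PP)  lex  "park"
[0,2] NP  <  k=1
[2,3] S\NP  lex  "saw"
[0,3] S  <  k=2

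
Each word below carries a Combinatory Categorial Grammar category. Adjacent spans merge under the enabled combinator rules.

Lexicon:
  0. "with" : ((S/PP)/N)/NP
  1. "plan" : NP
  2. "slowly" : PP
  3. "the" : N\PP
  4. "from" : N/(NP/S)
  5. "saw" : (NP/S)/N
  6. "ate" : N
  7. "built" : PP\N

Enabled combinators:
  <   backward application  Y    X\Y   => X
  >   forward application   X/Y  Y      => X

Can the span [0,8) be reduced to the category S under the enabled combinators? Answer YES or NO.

YES

[0,8] S   >
  [0,4] S/PP   >
    [0,2] (S/PP)/N   >
      [0,1] "with" : ((S/PP)/N)/NP
      [1,2] "plan" : NP
    [2,4] N   <
      [2,3] "slowly" : PP
      [3,4] "the" : N\PP
  [4,8] PP   <
    [4,7] N   >
      [4,5] "from" : N/(NP/S)
      [5,7] NP/S   >
        [5,6] "saw" : (NP/S)/N
        [6,7] "ate" : N
    [7,8] "built" : PP\N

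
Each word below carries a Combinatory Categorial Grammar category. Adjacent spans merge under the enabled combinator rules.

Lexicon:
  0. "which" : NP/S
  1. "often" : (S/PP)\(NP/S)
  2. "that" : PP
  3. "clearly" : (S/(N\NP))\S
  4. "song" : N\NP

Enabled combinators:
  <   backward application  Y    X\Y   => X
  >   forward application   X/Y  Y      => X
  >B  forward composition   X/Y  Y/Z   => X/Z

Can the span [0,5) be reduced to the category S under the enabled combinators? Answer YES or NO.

[0,5] S   >
  [0,4] S/(N\NP)   <
    [0,3] S   >
      [0,2] S/PP   <
        [0,1] "which" : NP/S
        [1,2] "often" : (S/PP)\(NP/S)
      [2,3] "that" : PP
    [3,4] "clearly" : (S/(N\NP))\S
  [4,5] "song" : N\NP

YES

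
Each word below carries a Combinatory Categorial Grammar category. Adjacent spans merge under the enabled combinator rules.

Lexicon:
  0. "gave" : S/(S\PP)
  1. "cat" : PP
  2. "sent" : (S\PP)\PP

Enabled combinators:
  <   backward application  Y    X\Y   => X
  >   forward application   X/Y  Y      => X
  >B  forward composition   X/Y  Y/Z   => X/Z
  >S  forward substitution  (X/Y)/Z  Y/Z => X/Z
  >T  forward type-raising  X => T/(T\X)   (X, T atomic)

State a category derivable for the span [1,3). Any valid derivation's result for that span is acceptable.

[0,3] S   >
  [0,1] "gave" : S/(S\PP)
  [1,3] S\PP   <
    [1,2] "cat" : PP
    [2,3] "sent" : (S\PP)\PP

S\PP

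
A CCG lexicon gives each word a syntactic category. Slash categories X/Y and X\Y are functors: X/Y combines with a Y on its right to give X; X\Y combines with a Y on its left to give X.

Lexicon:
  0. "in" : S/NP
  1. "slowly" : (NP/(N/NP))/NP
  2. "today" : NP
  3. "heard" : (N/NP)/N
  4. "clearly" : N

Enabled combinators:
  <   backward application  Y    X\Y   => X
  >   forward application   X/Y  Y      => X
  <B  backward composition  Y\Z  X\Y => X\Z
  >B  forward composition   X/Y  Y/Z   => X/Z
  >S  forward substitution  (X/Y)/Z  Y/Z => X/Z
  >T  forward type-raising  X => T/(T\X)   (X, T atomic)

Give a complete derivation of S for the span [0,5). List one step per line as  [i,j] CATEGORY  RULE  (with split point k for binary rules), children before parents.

[0,5] S   >
  [0,1] "in" : S/NP
  [1,5] NP   >
    [1,3] NP/(N/NP)   >
      [1,2] "slowly" : (NP/(N/NP))/NP
      [2,3] "today" : NP
    [3,5] N/NP   >
      [3,4] "heard" : (N/NP)/N
      [4,5] "clearly" : N

[0,1] S/NP  lex  "in"
[1,2] (NP/(N/NP))/NP  lex  "slowly"
[2,3] NP  lex  "today"
[1,3] NP/(N/NP)  >  k=2
[3,4] (N/NP)/N  lex  "heard"
[4,5] N  lex  "clearly"
[3,5] N/NP  >  k=4
[1,5] NP  >  k=3
[0,5] S  >  k=1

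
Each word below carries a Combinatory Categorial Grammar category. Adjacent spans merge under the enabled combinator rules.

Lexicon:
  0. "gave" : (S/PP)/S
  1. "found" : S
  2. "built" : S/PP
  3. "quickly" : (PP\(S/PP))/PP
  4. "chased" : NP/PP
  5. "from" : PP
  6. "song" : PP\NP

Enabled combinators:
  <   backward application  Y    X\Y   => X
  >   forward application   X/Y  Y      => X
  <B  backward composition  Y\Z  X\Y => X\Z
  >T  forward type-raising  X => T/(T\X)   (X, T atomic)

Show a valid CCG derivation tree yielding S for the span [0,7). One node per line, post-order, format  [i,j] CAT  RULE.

[0,7] S   >
  [0,2] S/PP   >
    [0,1] "gave" : (S/PP)/S
    [1,2] "found" : S
  [2,7] PP   <
    [2,3] "built" : S/PP
    [3,7] PP\(S/PP)   >
      [3,4] "quickly" : (PP\(S/PP))/PP
      [4,7] PP   <
        [4,6] NP   >
          [4,5] "chased" : NP/PP
          [5,6] "from" : PP
        [6,7] "song" : PP\NP

[0,1] (S/PP)/S  lex  "gave"
[1,2] S  lex  "found"
[0,2] S/PP  >  k=1
[2,3] S/PP  lex  "built"
[3,4] (PP\(S/PP))/PP  lex  "quickly"
[4,5] NP/PP  lex  "chased"
[5,6] PP  lex  "from"
[4,6] NP  >  k=5
[6,7] PP\NP  lex  "song"
[4,7] PP  <  k=6
[3,7] PP\(S/PP)  >  k=4
[2,7] PP  <  k=3
[0,7] S  >  k=2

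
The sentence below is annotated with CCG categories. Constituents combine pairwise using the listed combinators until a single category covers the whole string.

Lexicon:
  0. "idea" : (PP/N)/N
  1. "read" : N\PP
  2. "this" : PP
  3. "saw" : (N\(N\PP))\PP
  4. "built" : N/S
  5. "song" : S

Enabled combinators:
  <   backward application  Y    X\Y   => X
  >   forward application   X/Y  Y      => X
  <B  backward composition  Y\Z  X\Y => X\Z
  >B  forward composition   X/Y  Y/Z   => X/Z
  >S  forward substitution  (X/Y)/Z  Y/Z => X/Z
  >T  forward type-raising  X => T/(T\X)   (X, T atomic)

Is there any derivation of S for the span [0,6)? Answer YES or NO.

NO

(PP/N)/N N\PP PP (N\(N\PP))\PP N/S S
CKY chart[0,6] = {N/(N\PP), NP/(NP\PP), PP, PP/(N\N), PP/(PP\PP), PP/(S\S), S/(S\PP)}; S ∉ chart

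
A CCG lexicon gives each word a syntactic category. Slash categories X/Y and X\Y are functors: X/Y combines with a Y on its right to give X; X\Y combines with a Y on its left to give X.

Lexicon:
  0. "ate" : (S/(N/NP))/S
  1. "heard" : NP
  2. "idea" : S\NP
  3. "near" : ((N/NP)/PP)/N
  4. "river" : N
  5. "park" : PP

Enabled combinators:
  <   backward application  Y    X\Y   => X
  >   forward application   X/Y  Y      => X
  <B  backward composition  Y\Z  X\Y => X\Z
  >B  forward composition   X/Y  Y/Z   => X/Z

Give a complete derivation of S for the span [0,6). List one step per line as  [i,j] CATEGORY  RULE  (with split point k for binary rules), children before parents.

[0,6] S   >
  [0,3] S/(N/NP)   >
    [0,1] "ate" : (S/(N/NP))/S
    [1,3] S   <
      [1,2] "heard" : NP
      [2,3] "idea" : S\NP
  [3,6] N/NP   >
    [3,5] (N/NP)/PP   >
      [3,4] "near" : ((N/NP)/PP)/N
      [4,5] "river" : N
    [5,6] "park" : PP

[0,1] (S/(N/NP))/S  lex  "ate"
[1,2] NP  lex  "heard"
[2,3] S\NP  lex  "idea"
[1,3] S  <  k=2
[0,3] S/(N/NP)  >  k=1
[3,4] ((N/NP)/PP)/N  lex  "near"
[4,5] N  lex  "river"
[3,5] (N/NP)/PP  >  k=4
[5,6] PP  lex  "park"
[3,6] N/NP  >  k=5
[0,6] S  >  k=3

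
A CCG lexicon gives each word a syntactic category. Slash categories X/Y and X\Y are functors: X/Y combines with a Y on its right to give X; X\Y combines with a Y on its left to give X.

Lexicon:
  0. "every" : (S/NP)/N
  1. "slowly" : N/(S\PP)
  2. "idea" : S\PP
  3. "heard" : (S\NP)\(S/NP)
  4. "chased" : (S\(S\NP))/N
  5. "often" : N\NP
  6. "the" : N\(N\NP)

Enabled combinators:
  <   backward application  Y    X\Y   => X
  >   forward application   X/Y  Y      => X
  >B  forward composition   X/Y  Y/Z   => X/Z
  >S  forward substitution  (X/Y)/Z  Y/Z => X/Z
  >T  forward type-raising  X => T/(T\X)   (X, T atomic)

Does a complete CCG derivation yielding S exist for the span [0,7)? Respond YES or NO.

[0,7] S   <
  [0,4] S\NP   <
    [0,3] S/NP   >
      [0,1] "every" : (S/NP)/N
      [1,3] N   >
        [1,2] "slowly" : N/(S\PP)
        [2,3] "idea" : S\PP
    [3,4] "heard" : (S\NP)\(S/NP)
  [4,7] S\(S\NP)   >
    [4,5] "chased" : (S\(S\NP))/N
    [5,7] N   <
      [5,6] "often" : N\NP
      [6,7] "the" : N\(N\NP)

YES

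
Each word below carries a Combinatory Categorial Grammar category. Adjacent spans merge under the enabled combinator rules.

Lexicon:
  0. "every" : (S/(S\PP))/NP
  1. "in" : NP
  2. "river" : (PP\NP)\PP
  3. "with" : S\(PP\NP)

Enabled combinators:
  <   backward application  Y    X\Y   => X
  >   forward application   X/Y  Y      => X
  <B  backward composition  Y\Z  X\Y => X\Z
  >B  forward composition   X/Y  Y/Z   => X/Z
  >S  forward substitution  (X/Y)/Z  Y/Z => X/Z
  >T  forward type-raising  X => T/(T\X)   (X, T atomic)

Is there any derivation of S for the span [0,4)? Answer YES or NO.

[0,4] S   >
  [0,2] S/(S\PP)   >
    [0,1] "every" : (S/(S\PP))/NP
    [1,2] "in" : NP
  [2,4] S\PP   <B
    [2,3] "river" : (PP\NP)\PP
    [3,4] "with" : S\(PP\NP)

YES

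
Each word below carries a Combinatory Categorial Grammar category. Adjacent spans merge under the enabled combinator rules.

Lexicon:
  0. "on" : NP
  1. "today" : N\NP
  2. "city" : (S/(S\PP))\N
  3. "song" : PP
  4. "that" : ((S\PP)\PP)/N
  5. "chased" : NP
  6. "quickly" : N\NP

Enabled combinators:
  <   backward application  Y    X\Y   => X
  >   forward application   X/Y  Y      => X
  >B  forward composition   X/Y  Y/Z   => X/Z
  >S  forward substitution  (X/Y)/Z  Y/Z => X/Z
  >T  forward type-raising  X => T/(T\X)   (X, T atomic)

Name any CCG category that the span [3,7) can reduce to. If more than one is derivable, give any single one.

S\PP

[0,7] S   >
  [0,3] S/(S\PP)   <
    [0,2] N   <
      [0,1] "on" : NP
      [1,2] "today" : N\NP
    [2,3] "city" : (S/(S\PP))\N
  [3,7] S\PP   <
    [3,4] "song" : PP
    [4,7] (S\PP)\PP   >
      [4,5] "that" : ((S\PP)\PP)/N
      [5,7] N   >
        [5,6] N/(N\NP)   >T
          [5,6] "chased" : NP
        [6,7] "quickly" : N\NP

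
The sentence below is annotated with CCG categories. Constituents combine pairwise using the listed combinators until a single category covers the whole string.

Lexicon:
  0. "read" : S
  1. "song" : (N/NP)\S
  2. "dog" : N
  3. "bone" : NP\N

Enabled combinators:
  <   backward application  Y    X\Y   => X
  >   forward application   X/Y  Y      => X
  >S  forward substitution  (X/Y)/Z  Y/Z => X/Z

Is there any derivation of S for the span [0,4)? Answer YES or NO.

S (N/NP)\S N NP\N
CKY chart[0,4] = {N}; S ∉ chart

NO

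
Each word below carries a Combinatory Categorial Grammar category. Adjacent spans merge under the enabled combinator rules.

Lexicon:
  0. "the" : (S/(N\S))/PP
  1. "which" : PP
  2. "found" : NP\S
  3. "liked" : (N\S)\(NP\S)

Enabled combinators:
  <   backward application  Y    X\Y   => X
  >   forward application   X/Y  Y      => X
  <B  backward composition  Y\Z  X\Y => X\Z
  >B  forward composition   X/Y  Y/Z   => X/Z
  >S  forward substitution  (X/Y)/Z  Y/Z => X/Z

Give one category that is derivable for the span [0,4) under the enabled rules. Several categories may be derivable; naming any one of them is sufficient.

[0,4] S   >
  [0,2] S/(N\S)   >
    [0,1] "the" : (S/(N\S))/PP
    [1,2] "which" : PP
  [2,4] N\S   <
    [2,3] "found" : NP\S
    [3,4] "liked" : (N\S)\(NP\S)

S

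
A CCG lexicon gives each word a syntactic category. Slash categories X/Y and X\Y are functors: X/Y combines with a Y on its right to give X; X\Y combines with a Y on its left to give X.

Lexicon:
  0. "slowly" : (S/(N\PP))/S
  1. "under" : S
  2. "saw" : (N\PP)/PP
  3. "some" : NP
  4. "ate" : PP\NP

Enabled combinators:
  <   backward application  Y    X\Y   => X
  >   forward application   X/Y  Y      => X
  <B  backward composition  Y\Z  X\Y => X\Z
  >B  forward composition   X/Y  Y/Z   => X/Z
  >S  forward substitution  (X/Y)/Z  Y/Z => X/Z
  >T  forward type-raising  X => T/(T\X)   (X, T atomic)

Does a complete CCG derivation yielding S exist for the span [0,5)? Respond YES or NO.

YES

[0,5] S   >
  [0,2] S/(N\PP)   >
    [0,1] "slowly" : (S/(N\PP))/S
    [1,2] "under" : S
  [2,5] N\PP   >
    [2,3] "saw" : (N\PP)/PP
    [3,5] PP   >
      [3,4] PP/(PP\NP)   >T
        [3,4] "some" : NP
      [4,5] "ate" : PP\NP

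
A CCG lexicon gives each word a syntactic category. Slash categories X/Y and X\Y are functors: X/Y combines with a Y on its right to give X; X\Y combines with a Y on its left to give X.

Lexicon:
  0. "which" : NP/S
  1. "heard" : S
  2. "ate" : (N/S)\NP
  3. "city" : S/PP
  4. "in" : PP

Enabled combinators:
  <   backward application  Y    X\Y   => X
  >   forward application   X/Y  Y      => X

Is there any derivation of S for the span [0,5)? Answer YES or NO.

NP/S S (N/S)\NP S/PP PP
CKY chart[0,5] = {N}; S ∉ chart

NO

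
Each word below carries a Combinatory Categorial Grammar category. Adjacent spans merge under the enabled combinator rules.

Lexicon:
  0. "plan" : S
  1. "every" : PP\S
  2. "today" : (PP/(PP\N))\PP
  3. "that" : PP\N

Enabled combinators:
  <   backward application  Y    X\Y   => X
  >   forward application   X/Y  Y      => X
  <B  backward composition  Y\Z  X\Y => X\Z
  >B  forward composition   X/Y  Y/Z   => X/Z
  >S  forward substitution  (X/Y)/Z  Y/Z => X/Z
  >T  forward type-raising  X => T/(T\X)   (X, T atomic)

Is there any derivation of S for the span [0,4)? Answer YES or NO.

NO

S PP\S (PP/(PP\N))\PP PP\N
CKY chart[0,4] = {N/(N\PP), NP/(NP\PP), PP, PP/(PP\PP), S/(S\PP)}; S ∉ chart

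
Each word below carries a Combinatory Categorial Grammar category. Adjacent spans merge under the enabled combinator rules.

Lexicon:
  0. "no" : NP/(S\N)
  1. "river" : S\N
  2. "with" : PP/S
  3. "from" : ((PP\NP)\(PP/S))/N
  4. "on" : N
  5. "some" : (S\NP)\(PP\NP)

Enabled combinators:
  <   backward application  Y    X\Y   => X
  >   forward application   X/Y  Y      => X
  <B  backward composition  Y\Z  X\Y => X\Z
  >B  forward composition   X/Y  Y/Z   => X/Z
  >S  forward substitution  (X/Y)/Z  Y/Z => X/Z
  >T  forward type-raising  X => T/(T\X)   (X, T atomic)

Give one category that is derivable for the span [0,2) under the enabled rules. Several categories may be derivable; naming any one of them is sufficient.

NP

[0,6] S   <
  [0,2] NP   >
    [0,1] "no" : NP/(S\N)
    [1,2] "river" : S\N
  [2,6] S\NP   <
    [2,5] PP\NP   <
      [2,3] "with" : PP/S
      [3,5] (PP\NP)\(PP/S)   >
        [3,4] "from" : ((PP\NP)\(PP/S))/N
        [4,5] "on" : N
    [5,6] "some" : (S\NP)\(PP\NP)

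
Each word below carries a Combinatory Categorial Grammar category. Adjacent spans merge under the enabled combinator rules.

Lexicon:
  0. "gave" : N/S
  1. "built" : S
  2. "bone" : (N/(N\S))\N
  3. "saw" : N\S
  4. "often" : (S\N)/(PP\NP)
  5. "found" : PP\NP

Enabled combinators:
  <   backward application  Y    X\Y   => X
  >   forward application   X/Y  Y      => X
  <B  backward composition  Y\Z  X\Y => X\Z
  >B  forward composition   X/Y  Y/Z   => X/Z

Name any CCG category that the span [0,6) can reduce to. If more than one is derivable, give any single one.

[0,6] S   <
  [0,4] N   >
    [0,3] N/(N\S)   <
      [0,2] N   >
        [0,1] "gave" : N/S
        [1,2] "built" : S
      [2,3] "bone" : (N/(N\S))\N
    [3,4] "saw" : N\S
  [4,6] S\N   >
    [4,5] "often" : (S\N)/(PP\NP)
    [5,6] "found" : PP\NP

S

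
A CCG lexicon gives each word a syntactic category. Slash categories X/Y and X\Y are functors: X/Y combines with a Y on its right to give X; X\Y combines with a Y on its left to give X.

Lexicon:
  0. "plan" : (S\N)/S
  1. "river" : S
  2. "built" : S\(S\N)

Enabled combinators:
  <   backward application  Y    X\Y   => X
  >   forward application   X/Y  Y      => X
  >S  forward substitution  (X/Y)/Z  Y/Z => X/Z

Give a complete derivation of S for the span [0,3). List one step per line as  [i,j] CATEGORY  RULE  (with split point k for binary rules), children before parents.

[0,1] (S\N)/S  lex  "plan"
[1,2] S  lex  "river"
[0,2] S\N  >  k=1
[2,3] S\(S\N)  lex  "built"
[0,3] S  <  k=2

[0,3] S   <
  [0,2] S\N   >
    [0,1] "plan" : (S\N)/S
    [1,2] "river" : S
  [2,3] "built" : S\(S\N)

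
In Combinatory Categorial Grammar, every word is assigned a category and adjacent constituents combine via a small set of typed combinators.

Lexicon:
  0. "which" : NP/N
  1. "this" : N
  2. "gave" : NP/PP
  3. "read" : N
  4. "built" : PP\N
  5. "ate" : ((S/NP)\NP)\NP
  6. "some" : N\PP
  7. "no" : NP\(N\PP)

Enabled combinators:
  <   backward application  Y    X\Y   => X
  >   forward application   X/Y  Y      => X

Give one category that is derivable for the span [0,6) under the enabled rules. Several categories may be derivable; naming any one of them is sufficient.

S/NP

[0,8] S   >
  [0,6] S/NP   <
    [0,2] NP   >
      [0,1] "which" : NP/N
      [1,2] "this" : N
    [2,6] (S/NP)\NP   <
      [2,5] NP   >
        [2,3] "gave" : NP/PP
        [3,5] PP   <
          [3,4] "read" : N
          [4,5] "built" : PP\N
      [5,6] "ate" : ((S/NP)\NP)\NP
  [6,8] NP   <
    [6,7] "some" : N\PP
    [7,8] "no" : NP\(N\PP)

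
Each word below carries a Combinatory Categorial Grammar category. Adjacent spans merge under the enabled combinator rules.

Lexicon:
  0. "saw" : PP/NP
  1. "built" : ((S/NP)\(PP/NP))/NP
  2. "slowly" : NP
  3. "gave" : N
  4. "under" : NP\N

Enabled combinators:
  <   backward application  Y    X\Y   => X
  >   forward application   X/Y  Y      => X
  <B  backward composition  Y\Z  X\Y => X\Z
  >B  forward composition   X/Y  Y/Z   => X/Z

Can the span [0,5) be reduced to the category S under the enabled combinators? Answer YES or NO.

[0,5] S   >
  [0,3] S/NP   <
    [0,1] "saw" : PP/NP
    [1,3] (S/NP)\(PP/NP)   >
      [1,2] "built" : ((S/NP)\(PP/NP))/NP
      [2,3] "slowly" : NP
  [3,5] NP   <
    [3,4] "gave" : N
    [4,5] "under" : NP\N

YES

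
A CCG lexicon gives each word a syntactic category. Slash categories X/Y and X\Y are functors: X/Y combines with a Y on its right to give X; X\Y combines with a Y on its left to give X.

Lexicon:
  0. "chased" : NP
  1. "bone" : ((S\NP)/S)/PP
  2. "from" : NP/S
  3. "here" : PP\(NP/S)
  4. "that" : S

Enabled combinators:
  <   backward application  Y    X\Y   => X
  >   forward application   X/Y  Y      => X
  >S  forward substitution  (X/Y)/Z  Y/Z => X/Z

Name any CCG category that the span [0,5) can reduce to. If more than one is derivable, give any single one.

S

[0,5] S   <
  [0,1] "chased" : NP
  [1,5] S\NP   >
    [1,4] (S\NP)/S   >
      [1,2] "bone" : ((S\NP)/S)/PP
      [2,4] PP   <
        [2,3] "from" : NP/S
        [3,4] "here" : PP\(NP/S)
    [4,5] "that" : S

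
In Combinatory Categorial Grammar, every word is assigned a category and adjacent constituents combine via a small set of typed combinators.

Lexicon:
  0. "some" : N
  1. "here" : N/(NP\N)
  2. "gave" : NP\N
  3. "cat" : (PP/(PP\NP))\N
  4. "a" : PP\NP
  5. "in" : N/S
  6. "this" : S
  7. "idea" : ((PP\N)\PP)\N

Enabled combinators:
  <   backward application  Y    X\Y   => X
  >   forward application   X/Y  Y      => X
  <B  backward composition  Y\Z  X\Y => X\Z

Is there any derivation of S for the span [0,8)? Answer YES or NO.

N N/(NP\N) NP\N (PP/(PP\NP))\N PP\NP N/S S ((PP\N)\PP)\N
CKY chart[0,8] = {PP}; S ∉ chart

NO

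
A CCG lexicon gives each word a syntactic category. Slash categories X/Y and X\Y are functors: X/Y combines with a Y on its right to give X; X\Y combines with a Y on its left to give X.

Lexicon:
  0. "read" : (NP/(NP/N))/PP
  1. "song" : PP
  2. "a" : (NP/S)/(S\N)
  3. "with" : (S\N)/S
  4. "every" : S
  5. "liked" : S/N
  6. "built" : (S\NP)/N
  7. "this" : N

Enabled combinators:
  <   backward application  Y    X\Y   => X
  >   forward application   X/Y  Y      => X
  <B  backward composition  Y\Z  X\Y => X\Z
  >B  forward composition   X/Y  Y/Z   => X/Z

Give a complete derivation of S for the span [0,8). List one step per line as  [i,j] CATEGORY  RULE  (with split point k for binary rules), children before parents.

[0,1] (NP/(NP/N))/PP  lex  "read"
[1,2] PP  lex  "song"
[0,2] NP/(NP/N)  >  k=1
[2,3] (NP/S)/(S\N)  lex  "a"
[3,4] (S\N)/S  lex  "with"
[4,5] S  lex  "every"
[3,5] S\N  >  k=4
[2,5] NP/S  >  k=3
[5,6] S/N  lex  "liked"
[2,6] NP/N  >B  k=5
[0,6] NP  >  k=2
[6,7] (S\NP)/N  lex  "built"
[7,8] N  lex  "this"
[6,8] S\NP  >  k=7
[0,8] S  <  k=6

[0,8] S   <
  [0,6] NP   >
    [0,2] NP/(NP/N)   >
      [0,1] "read" : (NP/(NP/N))/PP
      [1,2] "song" : PP
    [2,6] NP/N   >B
      [2,5] NP/S   >
        [2,3] "a" : (NP/S)/(S\N)
        [3,5] S\N   >
          [3,4] "with" : (S\N)/S
          [4,5] "every" : S
      [5,6] "liked" : S/N
  [6,8] S\NP   >
    [6,7] "built" : (S\NP)/N
    [7,8] "this" : N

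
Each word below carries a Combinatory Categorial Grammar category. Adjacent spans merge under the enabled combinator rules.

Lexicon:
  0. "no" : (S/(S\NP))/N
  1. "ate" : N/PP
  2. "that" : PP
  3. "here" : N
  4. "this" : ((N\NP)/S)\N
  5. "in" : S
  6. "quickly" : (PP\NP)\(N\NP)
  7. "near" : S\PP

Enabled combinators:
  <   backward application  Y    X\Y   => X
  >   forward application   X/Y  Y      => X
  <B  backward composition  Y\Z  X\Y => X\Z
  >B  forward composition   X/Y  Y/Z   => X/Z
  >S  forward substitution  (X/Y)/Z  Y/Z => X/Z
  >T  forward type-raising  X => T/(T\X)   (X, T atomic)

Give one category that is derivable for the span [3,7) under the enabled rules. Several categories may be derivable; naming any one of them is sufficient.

[0,8] S   >
  [0,3] S/(S\NP)   >
    [0,1] "no" : (S/(S\NP))/N
    [1,3] N   >
      [1,2] "ate" : N/PP
      [2,3] "that" : PP
  [3,8] S\NP   <B
    [3,7] PP\NP   <
      [3,6] N\NP   >
        [3,5] (N\NP)/S   <
          [3,4] "here" : N
          [4,5] "this" : ((N\NP)/S)\N
        [5,6] "in" : S
      [6,7] "quickly" : (PP\NP)\(N\NP)
    [7,8] "near" : S\PP

PP\NP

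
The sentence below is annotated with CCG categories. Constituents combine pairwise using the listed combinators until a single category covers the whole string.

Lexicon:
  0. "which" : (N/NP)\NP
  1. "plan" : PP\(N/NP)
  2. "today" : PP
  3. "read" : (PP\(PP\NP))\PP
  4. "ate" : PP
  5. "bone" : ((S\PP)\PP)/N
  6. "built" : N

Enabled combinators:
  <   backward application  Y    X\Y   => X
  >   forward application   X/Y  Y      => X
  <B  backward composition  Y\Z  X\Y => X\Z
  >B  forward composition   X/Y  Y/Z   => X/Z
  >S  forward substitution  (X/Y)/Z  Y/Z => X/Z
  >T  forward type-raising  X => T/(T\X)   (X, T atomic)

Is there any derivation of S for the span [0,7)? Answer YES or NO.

YES

[0,7] S   <
  [0,4] PP   <
    [0,2] PP\NP   <B
      [0,1] "which" : (N/NP)\NP
      [1,2] "plan" : PP\(N/NP)
    [2,4] PP\(PP\NP)   <
      [2,3] "today" : PP
      [3,4] "read" : (PP\(PP\NP))\PP
  [4,7] S\PP   <
    [4,5] "ate" : PP
    [5,7] (S\PP)\PP   >
      [5,6] "bone" : ((S\PP)\PP)/N
      [6,7] "built" : N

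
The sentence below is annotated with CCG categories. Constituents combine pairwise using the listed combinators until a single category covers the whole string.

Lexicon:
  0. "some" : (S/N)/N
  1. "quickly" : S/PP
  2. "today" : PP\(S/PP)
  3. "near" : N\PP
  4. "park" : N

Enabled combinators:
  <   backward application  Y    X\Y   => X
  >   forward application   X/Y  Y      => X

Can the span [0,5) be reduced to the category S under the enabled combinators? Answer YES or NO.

YES

[0,5] S   >
  [0,4] S/N   >
    [0,1] "some" : (S/N)/N
    [1,4] N   <
      [1,3] PP   <
        [1,2] "quickly" : S/PP
        [2,3] "today" : PP\(S/PP)
      [3,4] "near" : N\PP
  [4,5] "park" : N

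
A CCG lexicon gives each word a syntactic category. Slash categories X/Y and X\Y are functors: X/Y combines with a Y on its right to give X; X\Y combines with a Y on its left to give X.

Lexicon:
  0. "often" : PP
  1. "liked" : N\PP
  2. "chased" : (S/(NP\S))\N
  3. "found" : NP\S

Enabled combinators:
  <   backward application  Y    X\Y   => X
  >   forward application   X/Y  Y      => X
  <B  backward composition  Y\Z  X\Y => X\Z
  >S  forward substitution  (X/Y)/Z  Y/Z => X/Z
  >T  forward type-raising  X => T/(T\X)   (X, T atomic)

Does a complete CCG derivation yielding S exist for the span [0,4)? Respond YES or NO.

YES

[0,4] S   >
  [0,3] S/(NP\S)   <
    [0,2] N   <
      [0,1] "often" : PP
      [1,2] "liked" : N\PP
    [2,3] "chased" : (S/(NP\S))\N
  [3,4] "found" : NP\S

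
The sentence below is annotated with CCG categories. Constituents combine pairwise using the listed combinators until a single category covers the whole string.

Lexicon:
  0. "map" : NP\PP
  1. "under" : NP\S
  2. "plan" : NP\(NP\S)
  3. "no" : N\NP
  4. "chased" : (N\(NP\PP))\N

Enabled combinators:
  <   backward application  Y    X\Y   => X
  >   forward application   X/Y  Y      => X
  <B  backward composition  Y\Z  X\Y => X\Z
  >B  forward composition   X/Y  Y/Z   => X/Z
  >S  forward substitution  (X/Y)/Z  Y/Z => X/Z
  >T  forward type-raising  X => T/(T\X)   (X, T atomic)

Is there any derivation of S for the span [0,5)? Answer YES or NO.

NP\PP NP\S NP\(NP\S) N\NP (N\(NP\PP))\N
CKY chart[0,5] = {N, N/(N\N), NP/(NP\N), PP/(PP\N), S/(S\N)}; S ∉ chart

NO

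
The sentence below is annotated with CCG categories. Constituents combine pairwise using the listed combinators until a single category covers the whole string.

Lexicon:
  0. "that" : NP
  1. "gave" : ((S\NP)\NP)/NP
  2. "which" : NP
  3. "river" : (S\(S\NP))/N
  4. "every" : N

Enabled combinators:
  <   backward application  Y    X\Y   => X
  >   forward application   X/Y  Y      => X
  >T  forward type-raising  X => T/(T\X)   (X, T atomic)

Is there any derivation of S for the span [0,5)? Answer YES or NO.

YES

[0,5] S   <
  [0,3] S\NP   <
    [0,1] "that" : NP
    [1,3] (S\NP)\NP   >
      [1,2] "gave" : ((S\NP)\NP)/NP
      [2,3] "which" : NP
  [3,5] S\(S\NP)   >
    [3,4] "river" : (S\(S\NP))/N
    [4,5] "every" : N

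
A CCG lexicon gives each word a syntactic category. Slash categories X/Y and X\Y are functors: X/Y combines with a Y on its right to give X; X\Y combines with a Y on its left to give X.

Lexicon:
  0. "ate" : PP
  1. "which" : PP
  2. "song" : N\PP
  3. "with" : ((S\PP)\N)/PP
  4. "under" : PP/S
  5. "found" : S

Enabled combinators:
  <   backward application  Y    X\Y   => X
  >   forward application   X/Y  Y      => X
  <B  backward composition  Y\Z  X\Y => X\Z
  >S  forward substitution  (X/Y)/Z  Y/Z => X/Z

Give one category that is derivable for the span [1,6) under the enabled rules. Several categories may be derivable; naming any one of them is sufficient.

S\PP

[0,6] S   <
  [0,1] "ate" : PP
  [1,6] S\PP   <
    [1,3] N   <
      [1,2] "which" : PP
      [2,3] "song" : N\PP
    [3,6] (S\PP)\N   >
      [3,4] "with" : ((S\PP)\N)/PP
      [4,6] PP   >
        [4,5] "under" : PP/S
        [5,6] "found" : S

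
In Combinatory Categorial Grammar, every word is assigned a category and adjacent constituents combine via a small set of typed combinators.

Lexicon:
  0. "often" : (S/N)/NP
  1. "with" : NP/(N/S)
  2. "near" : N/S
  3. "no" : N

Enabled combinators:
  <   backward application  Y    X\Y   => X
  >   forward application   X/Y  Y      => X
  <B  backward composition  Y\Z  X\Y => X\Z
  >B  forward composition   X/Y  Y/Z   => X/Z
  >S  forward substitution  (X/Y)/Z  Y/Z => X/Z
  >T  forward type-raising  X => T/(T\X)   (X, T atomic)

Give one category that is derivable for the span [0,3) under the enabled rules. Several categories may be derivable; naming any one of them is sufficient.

S/N

[0,4] S   >
  [0,3] S/N   >
    [0,1] "often" : (S/N)/NP
    [1,3] NP   >
      [1,2] "with" : NP/(N/S)
      [2,3] "near" : N/S
  [3,4] "no" : N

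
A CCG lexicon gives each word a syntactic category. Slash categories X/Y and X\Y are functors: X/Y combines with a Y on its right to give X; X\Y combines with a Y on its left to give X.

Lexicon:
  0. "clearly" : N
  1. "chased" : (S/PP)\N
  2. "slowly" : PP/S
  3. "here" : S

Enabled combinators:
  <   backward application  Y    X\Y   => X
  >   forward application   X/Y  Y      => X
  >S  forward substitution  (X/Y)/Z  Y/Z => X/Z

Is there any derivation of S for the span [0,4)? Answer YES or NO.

YES

[0,4] S   >
  [0,2] S/PP   <
    [0,1] "clearly" : N
    [1,2] "chased" : (S/PP)\N
  [2,4] PP   >
    [2,3] "slowly" : PP/S
    [3,4] "here" : S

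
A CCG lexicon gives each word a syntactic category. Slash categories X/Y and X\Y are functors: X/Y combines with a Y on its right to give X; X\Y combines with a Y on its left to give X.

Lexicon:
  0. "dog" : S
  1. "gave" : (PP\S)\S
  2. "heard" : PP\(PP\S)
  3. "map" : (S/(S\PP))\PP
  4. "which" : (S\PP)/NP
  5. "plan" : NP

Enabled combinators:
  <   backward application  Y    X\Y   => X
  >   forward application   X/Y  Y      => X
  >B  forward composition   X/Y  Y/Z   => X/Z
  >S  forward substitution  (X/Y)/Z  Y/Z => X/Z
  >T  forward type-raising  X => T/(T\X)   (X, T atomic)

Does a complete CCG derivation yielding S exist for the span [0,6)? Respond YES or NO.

[0,6] S   >
  [0,4] S/(S\PP)   <
    [0,3] PP   <
      [0,2] PP\S   <
        [0,1] "dog" : S
        [1,2] "gave" : (PP\S)\S
      [2,3] "heard" : PP\(PP\S)
    [3,4] "map" : (S/(S\PP))\PP
  [4,6] S\PP   >
    [4,5] "which" : (S\PP)/NP
    [5,6] "plan" : NP

YES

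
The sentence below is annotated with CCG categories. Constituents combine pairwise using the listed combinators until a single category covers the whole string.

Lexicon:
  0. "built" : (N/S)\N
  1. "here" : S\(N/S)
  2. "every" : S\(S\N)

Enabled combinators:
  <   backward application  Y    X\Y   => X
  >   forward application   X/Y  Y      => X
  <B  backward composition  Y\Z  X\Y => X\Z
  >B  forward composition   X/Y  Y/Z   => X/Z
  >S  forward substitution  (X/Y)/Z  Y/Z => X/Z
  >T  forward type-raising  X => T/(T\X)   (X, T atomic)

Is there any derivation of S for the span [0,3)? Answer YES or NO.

YES

[0,3] S   <
  [0,2] S\N   <B
    [0,1] "built" : (N/S)\N
    [1,2] "here" : S\(N/S)
  [2,3] "every" : S\(S\N)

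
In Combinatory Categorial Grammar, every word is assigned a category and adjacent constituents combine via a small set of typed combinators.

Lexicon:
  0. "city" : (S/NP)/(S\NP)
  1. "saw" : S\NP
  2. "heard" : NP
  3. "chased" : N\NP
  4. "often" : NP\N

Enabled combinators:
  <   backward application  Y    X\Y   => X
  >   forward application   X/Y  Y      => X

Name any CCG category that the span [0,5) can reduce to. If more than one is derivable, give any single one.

[0,5] S   >
  [0,2] S/NP   >
    [0,1] "city" : (S/NP)/(S\NP)
    [1,2] "saw" : S\NP
  [2,5] NP   <
    [2,4] N   <
      [2,3] "heard" : NP
      [3,4] "chased" : N\NP
    [4,5] "often" : NP\N

S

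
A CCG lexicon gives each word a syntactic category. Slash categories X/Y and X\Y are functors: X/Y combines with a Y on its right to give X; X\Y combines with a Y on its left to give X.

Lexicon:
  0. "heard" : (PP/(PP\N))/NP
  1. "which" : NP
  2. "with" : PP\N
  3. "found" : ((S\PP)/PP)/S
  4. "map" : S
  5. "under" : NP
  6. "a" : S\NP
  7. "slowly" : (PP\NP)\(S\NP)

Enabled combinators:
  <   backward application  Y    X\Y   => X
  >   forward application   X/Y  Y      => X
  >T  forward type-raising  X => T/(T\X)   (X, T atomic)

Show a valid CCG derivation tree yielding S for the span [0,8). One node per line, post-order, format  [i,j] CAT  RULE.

[0,1] (PP/(PP\N))/NP  lex  "heard"
[1,2] NP  lex  "which"
[0,2] PP/(PP\N)  >  k=1
[2,3] PP\N  lex  "with"
[0,3] PP  >  k=2
[3,4] ((S\PP)/PP)/S  lex  "found"
[4,5] S  lex  "map"
[3,5] (S\PP)/PP  >  k=4
[5,6] NP  lex  "under"
[5,6] PP/(PP\NP)  >T
[6,7] S\NP  lex  "a"
[7,8] (PP\NP)\(S\NP)  lex  "slowly"
[6,8] PP\NP  <  k=7
[5,8] PP  >  k=6
[3,8] S\PP  >  k=5
[0,8] S  <  k=3

[0,8] S   <
  [0,3] PP   >
    [0,2] PP/(PP\N)   >
      [0,1] "heard" : (PP/(PP\N))/NP
      [1,2] "which" : NP
    [2,3] "with" : PP\N
  [3,8] S\PP   >
    [3,5] (S\PP)/PP   >
      [3,4] "found" : ((S\PP)/PP)/S
      [4,5] "map" : S
    [5,8] PP   >
      [5,6] PP/(PP\NP)   >T
        [5,6] "under" : NP
      [6,8] PP\NP   <
        [6,7] "a" : S\NP
        [7,8] "slowly" : (PP\NP)\(S\NP)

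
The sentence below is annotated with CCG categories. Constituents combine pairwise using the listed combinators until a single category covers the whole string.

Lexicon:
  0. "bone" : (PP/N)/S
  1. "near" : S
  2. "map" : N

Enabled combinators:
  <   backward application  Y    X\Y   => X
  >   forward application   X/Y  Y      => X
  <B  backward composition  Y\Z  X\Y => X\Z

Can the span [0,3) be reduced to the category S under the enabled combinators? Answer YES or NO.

NO

(PP/N)/S S N
CKY chart[0,3] = {PP}; S ∉ chart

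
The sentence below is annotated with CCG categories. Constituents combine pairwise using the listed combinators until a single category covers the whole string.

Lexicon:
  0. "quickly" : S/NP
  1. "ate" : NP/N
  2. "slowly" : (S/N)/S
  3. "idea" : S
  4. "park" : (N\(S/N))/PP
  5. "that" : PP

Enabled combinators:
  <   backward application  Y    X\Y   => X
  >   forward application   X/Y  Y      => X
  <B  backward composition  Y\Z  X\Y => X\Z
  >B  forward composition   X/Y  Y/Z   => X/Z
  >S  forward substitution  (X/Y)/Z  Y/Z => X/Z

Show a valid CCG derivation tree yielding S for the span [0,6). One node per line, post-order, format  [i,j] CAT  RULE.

[0,1] S/NP  lex  "quickly"
[1,2] NP/N  lex  "ate"
[0,2] S/N  >B  k=1
[2,3] (S/N)/S  lex  "slowly"
[3,4] S  lex  "idea"
[2,4] S/N  >  k=3
[4,5] (N\(S/N))/PP  lex  "park"
[5,6] PP  lex  "that"
[4,6] N\(S/N)  >  k=5
[2,6] N  <  k=4
[0,6] S  >  k=2

[0,6] S   >
  [0,2] S/N   >B
    [0,1] "quickly" : S/NP
    [1,2] "ate" : NP/N
  [2,6] N   <
    [2,4] S/N   >
      [2,3] "slowly" : (S/N)/S
      [3,4] "idea" : S
    [4,6] N\(S/N)   >
      [4,5] "park" : (N\(S/N))/PP
      [5,6] "that" : PP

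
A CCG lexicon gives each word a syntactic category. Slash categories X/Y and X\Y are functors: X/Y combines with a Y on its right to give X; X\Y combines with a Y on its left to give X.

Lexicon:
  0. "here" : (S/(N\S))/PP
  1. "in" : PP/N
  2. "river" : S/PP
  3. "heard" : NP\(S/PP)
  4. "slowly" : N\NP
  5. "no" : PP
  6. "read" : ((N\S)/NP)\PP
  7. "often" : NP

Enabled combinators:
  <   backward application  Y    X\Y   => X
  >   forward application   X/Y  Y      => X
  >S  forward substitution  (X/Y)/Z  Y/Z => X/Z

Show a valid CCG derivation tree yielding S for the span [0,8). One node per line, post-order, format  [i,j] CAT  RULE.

[0,8] S   >
  [0,5] S/(N\S)   >
    [0,1] "here" : (S/(N\S))/PP
    [1,5] PP   >
      [1,2] "in" : PP/N
      [2,5] N   <
        [2,4] NP   <
          [2,3] "river" : S/PP
          [3,4] "heard" : NP\(S/PP)
        [4,5] "slowly" : N\NP
  [5,8] N\S   >
    [5,7] (N\S)/NP   <
      [5,6] "no" : PP
      [6,7] "read" : ((N\S)/NP)\PP
    [7,8] "often" : NP

[0,1] (S/(N\S))/PP  lex  "here"
[1,2] PP/N  lex  "in"
[2,3] S/PP  lex  "river"
[3,4] NP\(S/PP)  lex  "heard"
[2,4] NP  <  k=3
[4,5] N\NP  lex  "slowly"
[2,5] N  <  k=4
[1,5] PP  >  k=2
[0,5] S/(N\S)  >  k=1
[5,6] PP  lex  "no"
[6,7] ((N\S)/NP)\PP  lex  "read"
[5,7] (N\S)/NP  <  k=6
[7,8] NP  lex  "often"
[5,8] N\S  >  k=7
[0,8] S  >  k=5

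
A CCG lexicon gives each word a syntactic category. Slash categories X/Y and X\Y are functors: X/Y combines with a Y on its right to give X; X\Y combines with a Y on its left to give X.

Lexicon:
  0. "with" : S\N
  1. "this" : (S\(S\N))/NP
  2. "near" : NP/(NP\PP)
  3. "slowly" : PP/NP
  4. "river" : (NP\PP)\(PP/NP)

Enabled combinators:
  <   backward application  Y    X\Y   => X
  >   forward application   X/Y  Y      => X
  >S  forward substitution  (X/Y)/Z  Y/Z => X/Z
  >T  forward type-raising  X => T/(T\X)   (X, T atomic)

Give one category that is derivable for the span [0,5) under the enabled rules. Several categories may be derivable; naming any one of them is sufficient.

S

[0,5] S   <
  [0,1] "with" : S\N
  [1,5] S\(S\N)   >
    [1,2] "this" : (S\(S\N))/NP
    [2,5] NP   >
      [2,3] "near" : NP/(NP\PP)
      [3,5] NP\PP   <
        [3,4] "slowly" : PP/NP
        [4,5] "river" : (NP\PP)\(PP/NP)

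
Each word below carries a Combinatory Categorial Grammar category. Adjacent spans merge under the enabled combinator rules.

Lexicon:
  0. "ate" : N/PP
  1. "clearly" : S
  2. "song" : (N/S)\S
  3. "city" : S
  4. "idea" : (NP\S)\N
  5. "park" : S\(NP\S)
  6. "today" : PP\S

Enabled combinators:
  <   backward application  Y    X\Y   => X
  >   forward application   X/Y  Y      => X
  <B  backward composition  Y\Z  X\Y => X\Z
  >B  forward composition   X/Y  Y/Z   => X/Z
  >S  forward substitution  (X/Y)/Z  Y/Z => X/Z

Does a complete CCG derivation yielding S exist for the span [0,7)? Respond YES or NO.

NO

N/PP S (N/S)\S S (NP\S)\N S\(NP\S) PP\S
CKY chart[0,7] = {N}; S ∉ chart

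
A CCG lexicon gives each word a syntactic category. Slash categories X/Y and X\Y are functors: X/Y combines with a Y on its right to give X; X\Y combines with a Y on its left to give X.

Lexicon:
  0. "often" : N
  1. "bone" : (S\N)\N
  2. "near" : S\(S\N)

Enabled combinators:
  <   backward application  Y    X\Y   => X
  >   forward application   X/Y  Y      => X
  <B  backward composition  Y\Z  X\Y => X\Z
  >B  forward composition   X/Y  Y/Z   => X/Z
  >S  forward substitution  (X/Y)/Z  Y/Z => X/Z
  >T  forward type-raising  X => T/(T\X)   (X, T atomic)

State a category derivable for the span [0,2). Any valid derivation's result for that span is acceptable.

S\N

[0,3] S   <
  [0,2] S\N   <
    [0,1] "often" : N
    [1,2] "bone" : (S\N)\N
  [2,3] "near" : S\(S\N)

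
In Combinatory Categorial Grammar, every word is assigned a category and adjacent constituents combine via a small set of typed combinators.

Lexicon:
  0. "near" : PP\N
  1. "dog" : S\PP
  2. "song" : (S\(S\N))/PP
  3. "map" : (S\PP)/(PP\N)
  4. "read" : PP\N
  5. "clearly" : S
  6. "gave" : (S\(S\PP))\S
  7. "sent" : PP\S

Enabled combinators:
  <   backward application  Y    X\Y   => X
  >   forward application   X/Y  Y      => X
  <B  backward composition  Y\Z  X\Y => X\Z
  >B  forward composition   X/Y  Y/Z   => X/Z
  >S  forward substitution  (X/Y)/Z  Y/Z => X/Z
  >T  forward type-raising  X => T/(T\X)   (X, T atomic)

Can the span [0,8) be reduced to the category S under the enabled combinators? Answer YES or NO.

YES

[0,8] S   <
  [0,2] S\N   <B
    [0,1] "near" : PP\N
    [1,2] "dog" : S\PP
  [2,8] S\(S\N)   >
    [2,3] "song" : (S\(S\N))/PP
    [3,8] PP   <
      [3,7] S   <
        [3,5] S\PP   >
          [3,4] "map" : (S\PP)/(PP\N)
          [4,5] "read" : PP\N
        [5,7] S\(S\PP)   <
          [5,6] "clearly" : S
          [6,7] "gave" : (S\(S\PP))\S
      [7,8] "sent" : PP\S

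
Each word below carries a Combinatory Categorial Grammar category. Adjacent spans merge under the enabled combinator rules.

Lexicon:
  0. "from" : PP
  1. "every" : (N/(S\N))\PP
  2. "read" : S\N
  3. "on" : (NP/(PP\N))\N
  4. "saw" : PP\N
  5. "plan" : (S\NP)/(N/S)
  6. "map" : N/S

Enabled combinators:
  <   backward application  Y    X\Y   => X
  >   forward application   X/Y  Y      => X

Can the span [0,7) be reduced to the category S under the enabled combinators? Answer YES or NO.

[0,7] S   <
  [0,5] NP   >
    [0,4] NP/(PP\N)   <
      [0,3] N   >
        [0,2] N/(S\N)   <
          [0,1] "from" : PP
          [1,2] "every" : (N/(S\N))\PP
        [2,3] "read" : S\N
      [3,4] "on" : (NP/(PP\N))\N
    [4,5] "saw" : PP\N
  [5,7] S\NP   >
    [5,6] "plan" : (S\NP)/(N/S)
    [6,7] "map" : N/S

YES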